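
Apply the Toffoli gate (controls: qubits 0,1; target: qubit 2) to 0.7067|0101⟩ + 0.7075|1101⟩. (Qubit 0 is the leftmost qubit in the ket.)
0.7067|0101⟩ + 0.7075|1111⟩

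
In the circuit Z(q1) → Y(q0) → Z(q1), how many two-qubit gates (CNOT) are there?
0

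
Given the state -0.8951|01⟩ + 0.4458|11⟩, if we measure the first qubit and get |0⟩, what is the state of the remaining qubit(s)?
-|1⟩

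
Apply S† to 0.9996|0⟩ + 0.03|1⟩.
0.9996|0⟩ - 0.03i|1⟩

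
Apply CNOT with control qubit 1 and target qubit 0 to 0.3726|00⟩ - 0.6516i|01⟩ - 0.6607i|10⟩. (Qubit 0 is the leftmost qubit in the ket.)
0.3726|00⟩ - 0.6607i|10⟩ - 0.6516i|11⟩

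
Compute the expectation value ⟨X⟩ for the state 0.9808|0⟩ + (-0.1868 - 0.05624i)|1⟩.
-0.3664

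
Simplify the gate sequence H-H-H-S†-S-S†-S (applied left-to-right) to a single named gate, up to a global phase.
H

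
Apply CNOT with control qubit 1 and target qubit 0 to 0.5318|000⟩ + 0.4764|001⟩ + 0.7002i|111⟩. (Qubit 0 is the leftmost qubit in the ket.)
0.5318|000⟩ + 0.4764|001⟩ + 0.7002i|011⟩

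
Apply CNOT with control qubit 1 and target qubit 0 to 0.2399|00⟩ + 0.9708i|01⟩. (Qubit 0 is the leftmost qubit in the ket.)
0.2399|00⟩ + 0.9708i|11⟩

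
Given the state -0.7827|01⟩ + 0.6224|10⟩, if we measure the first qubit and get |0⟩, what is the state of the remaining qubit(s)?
-|1⟩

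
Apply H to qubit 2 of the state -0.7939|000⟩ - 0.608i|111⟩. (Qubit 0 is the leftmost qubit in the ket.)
-0.5614|000⟩ - 0.5614|001⟩ - 0.4299i|110⟩ + 0.4299i|111⟩

H on qubit 2 mixes each pair of kets that differ only in qubit 2: amplitudes (a, b) of (|…0…⟩, |…1…⟩) become ((a + b)/√2, (a − b)/√2). Kets absent from the input have amplitude 0.
(|000⟩, |001⟩): (a, b) = (-0.7939, 0) → (-0.5614, -0.5614)
(|110⟩, |111⟩): (a, b) = (0, -0.608i) → (-0.4299i, 0.4299i)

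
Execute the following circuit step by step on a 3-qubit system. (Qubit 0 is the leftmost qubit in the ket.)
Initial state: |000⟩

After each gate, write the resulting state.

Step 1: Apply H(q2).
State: 1/√2|000⟩ + 1/√2|001⟩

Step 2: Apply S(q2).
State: 1/√2|000⟩ + (1/√2)i|001⟩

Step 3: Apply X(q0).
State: 1/√2|100⟩ + (1/√2)i|101⟩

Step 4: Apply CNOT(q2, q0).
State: (1/√2)i|001⟩ + 1/√2|100⟩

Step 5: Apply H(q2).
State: (1/2)i|000⟩ - (1/2)i|001⟩ + 1/2|100⟩ + 1/2|101⟩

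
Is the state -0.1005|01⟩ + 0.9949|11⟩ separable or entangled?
Separable

Writing the state as a|00⟩ + b|01⟩ + c|10⟩ + d|11⟩, it is a product state iff ad − bc = 0.
Here (a, b, c, d) = (0, -0.1005, 0, 0.9949): ad − bc = (0)(0.9949) − (-0.1005)(0) = 0, so the state is separable.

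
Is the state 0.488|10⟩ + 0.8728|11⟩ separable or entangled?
Separable

Writing the state as a|00⟩ + b|01⟩ + c|10⟩ + d|11⟩, it is a product state iff ad − bc = 0.
Here (a, b, c, d) = (0, 0, 0.488, 0.8728): ad − bc = (0)(0.8728) − (0)(0.488) = 0, so the state is separable.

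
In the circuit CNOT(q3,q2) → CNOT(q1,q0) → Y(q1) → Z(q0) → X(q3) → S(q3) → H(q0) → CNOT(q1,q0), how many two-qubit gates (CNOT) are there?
3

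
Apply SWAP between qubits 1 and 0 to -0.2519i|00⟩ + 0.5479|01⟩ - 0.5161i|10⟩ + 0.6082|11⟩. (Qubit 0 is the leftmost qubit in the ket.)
-0.2519i|00⟩ - 0.5161i|01⟩ + 0.5479|10⟩ + 0.6082|11⟩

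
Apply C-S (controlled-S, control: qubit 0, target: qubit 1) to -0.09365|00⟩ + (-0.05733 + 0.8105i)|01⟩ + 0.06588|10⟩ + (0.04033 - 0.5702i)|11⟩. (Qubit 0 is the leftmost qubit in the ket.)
-0.09365|00⟩ + (-0.05733 + 0.8105i)|01⟩ + 0.06588|10⟩ + (0.5702 + 0.04033i)|11⟩

C-S leaves the control-|0⟩ kets |00⟩, |01⟩ unchanged and applies S to qubit 1 on the control-|1⟩ pair (|10⟩, |11⟩).
S = [[1, 0], [0, i]].
With a = amp(|10⟩) = 0.06588 and b = amp(|11⟩) = (0.04033 - 0.5702i):
new amp(|10⟩) = (1)·a = 0.06588
new amp(|11⟩) = (i)·b = (0.5702 + 0.04033i)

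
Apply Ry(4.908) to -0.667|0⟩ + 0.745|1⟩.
0.04261|0⟩ - 0.999|1⟩

Ry(4.908) = [[cos(θ/2), −sin(θ/2)], [sin(θ/2), cos(θ/2)]]; θ = 4.908, cos(θ/2) ≈ -0.772776, sin(θ/2) ≈ 0.634679.
With a = amp(|0⟩) = -0.667 and b = amp(|1⟩) = 0.745:
new amp(|0⟩) = (-0.772776)·a + (-0.634679)·b = 0.04261
new amp(|1⟩) = (0.634679)·a + (-0.772776)·b = -0.999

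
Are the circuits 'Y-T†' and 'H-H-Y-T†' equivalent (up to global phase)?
Yes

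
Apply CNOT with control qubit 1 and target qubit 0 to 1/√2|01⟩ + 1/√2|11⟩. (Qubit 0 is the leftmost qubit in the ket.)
1/√2|01⟩ + 1/√2|11⟩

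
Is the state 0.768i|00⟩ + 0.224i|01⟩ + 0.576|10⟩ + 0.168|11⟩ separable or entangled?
Separable

Writing the state as a|00⟩ + b|01⟩ + c|10⟩ + d|11⟩, it is a product state iff ad − bc = 0.
Here (a, b, c, d) = (0.768i, 0.224i, 0.576, 0.168): ad − bc = (0.768i)(0.168) − (0.224i)(0.576) = 0, so the state is separable.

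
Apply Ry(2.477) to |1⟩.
-0.9453|0⟩ + 0.3262|1⟩

Ry(2.477) = [[cos(θ/2), −sin(θ/2)], [sin(θ/2), cos(θ/2)]]; θ = 2.477, cos(θ/2) ≈ 0.326215, sin(θ/2) ≈ 0.945296.
With a = amp(|0⟩) = 0 and b = amp(|1⟩) = 1:
new amp(|0⟩) = (0.326215)·a + (-0.945296)·b = -0.9453
new amp(|1⟩) = (0.945296)·a + (0.326215)·b = 0.3262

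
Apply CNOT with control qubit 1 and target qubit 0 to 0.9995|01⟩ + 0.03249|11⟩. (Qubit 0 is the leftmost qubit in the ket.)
0.03249|01⟩ + 0.9995|11⟩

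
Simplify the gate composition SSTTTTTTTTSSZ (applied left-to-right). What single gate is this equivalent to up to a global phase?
Z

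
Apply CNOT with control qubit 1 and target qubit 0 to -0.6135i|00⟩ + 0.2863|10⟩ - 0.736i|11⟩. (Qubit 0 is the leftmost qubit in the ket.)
-0.6135i|00⟩ - 0.736i|01⟩ + 0.2863|10⟩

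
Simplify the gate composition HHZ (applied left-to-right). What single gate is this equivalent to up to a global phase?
Z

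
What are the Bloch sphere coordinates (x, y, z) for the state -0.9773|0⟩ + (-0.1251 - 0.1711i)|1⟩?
(0.2445, 0.3344, 0.9102)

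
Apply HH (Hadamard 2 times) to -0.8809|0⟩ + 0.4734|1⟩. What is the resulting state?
-0.8809|0⟩ + 0.4734|1⟩

H² = I, so an even number of Hadamards cancels: H^2 = I and the state is unchanged.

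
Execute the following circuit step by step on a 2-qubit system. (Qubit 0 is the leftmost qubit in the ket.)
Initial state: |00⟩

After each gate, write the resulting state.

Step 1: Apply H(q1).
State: 1/√2|00⟩ + 1/√2|01⟩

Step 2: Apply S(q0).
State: 1/√2|00⟩ + 1/√2|01⟩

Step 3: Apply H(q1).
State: |00⟩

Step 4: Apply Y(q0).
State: i|10⟩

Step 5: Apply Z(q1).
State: i|10⟩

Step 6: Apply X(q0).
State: i|00⟩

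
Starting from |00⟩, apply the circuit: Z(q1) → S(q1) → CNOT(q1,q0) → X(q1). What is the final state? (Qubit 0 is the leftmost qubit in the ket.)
|01⟩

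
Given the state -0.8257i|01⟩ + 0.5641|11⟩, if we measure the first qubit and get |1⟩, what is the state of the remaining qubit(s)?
|1⟩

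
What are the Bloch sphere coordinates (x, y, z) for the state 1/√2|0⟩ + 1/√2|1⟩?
(1, 0, 0)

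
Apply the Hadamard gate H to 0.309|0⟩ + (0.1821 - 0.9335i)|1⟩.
(0.3473 - 0.6601i)|0⟩ + (0.08973 + 0.6601i)|1⟩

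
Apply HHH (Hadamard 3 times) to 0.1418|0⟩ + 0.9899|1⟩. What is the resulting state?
0.8002|0⟩ - 0.5997|1⟩

H² = I, so H^3 = H: a single Hadamard. With (a, b) = (0.1418, 0.9899), H gives ((a + b)/√2, (a − b)/√2) = (0.8002, -0.5997).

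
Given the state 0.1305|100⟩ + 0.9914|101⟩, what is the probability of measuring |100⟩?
0.01703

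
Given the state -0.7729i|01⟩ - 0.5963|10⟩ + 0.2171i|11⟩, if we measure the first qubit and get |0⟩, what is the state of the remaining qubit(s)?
-i|1⟩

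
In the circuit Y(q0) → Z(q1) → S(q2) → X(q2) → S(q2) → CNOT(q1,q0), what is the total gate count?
6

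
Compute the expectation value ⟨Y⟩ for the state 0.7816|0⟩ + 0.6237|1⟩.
0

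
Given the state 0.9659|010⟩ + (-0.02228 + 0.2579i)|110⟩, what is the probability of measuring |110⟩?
0.06701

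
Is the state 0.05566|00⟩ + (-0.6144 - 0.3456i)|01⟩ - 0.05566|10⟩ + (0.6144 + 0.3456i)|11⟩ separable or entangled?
Separable

Writing the state as a|00⟩ + b|01⟩ + c|10⟩ + d|11⟩, it is a product state iff ad − bc = 0.
Here (a, b, c, d) = (0.05566, (-0.6144 - 0.3456i), -0.05566, (0.6144 + 0.3456i)): ad − bc = (0.05566)(0.6144 + 0.3456i) − (-0.6144 - 0.3456i)(-0.05566) = 0, so the state is separable.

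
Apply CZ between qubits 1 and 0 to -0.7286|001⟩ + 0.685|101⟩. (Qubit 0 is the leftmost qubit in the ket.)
-0.7286|001⟩ + 0.685|101⟩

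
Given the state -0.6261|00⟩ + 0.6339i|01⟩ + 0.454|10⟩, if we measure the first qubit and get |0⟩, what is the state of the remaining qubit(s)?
-0.7027|0⟩ + 0.7115i|1⟩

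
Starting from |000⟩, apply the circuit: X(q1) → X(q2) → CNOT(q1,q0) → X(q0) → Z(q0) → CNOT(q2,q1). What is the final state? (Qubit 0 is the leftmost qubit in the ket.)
|001⟩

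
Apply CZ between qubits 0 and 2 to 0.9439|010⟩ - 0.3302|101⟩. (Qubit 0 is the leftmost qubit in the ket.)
0.9439|010⟩ + 0.3302|101⟩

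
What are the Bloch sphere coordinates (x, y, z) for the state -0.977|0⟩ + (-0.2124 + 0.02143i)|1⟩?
(0.415, -0.04187, 0.909)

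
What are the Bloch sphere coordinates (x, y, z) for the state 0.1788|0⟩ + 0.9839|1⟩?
(0.3518, 0, -0.9361)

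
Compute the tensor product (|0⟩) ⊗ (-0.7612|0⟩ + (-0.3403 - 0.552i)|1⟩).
-0.7612|00⟩ + (-0.3403 - 0.552i)|01⟩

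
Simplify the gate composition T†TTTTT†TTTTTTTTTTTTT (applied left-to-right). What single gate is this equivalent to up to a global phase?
T†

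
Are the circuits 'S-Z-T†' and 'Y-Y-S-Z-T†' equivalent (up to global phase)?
Yes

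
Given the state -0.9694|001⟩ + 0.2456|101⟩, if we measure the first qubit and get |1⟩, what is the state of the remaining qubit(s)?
|01⟩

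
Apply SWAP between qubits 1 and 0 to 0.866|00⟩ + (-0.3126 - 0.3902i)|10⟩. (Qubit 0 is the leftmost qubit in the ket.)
0.866|00⟩ + (-0.3126 - 0.3902i)|01⟩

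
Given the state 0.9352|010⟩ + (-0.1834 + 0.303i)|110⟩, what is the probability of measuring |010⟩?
0.8746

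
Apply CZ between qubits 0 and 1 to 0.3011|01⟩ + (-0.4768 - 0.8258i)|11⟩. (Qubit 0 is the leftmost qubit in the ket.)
0.3011|01⟩ + (0.4768 + 0.8258i)|11⟩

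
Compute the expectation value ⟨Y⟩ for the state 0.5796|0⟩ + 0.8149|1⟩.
0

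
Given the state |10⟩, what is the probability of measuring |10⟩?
1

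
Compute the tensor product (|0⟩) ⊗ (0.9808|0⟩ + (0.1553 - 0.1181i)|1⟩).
0.9808|00⟩ + (0.1553 - 0.1181i)|01⟩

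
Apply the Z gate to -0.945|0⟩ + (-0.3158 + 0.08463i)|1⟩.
-0.945|0⟩ + (0.3158 - 0.08463i)|1⟩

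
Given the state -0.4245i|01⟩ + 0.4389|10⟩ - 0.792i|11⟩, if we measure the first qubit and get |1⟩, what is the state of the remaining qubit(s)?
0.4847|0⟩ - 0.8747i|1⟩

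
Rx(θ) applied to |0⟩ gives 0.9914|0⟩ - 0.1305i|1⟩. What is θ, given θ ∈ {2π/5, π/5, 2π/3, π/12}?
π/12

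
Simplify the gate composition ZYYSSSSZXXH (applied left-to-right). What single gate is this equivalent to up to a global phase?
H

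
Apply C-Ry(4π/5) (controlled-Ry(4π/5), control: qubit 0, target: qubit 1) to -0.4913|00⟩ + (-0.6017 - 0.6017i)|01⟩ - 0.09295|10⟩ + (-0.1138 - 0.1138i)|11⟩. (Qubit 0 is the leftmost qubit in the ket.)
-0.4913|00⟩ + (-0.6017 - 0.6017i)|01⟩ + (0.07951 + 0.1082i)|10⟩ + (-0.1236 - 0.03517i)|11⟩

C-Ry(4π/5) leaves the control-|0⟩ kets |00⟩, |01⟩ unchanged and applies Ry(4π/5) to qubit 1 on the control-|1⟩ pair (|10⟩, |11⟩).
Ry(4π/5) = [[cos(θ/2), −sin(θ/2)], [sin(θ/2), cos(θ/2)]]; θ = 4π/5, cos(θ/2) ≈ 0.309017, sin(θ/2) ≈ 0.951057.
With a = amp(|10⟩) = -0.09295 and b = amp(|11⟩) = (-0.1138 - 0.1138i):
new amp(|10⟩) = (0.309017)·a + (-0.951057)·b = (0.07951 + 0.1082i)
new amp(|11⟩) = (0.951057)·a + (0.309017)·b = (-0.1236 - 0.03517i)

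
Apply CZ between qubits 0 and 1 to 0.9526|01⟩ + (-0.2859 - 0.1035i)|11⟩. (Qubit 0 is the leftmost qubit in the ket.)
0.9526|01⟩ + (0.2859 + 0.1035i)|11⟩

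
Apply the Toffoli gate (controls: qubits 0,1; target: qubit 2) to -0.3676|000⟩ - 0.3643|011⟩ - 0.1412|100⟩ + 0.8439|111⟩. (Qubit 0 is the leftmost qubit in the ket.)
-0.3676|000⟩ - 0.3643|011⟩ - 0.1412|100⟩ + 0.8439|110⟩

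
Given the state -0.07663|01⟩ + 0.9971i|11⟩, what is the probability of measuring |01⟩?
0.005872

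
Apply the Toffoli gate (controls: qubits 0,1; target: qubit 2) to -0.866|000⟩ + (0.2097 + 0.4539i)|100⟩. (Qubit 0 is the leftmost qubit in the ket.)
-0.866|000⟩ + (0.2097 + 0.4539i)|100⟩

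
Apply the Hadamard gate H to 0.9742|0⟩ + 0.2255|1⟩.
0.8483|0⟩ + 0.5294|1⟩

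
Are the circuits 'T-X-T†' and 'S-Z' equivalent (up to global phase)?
No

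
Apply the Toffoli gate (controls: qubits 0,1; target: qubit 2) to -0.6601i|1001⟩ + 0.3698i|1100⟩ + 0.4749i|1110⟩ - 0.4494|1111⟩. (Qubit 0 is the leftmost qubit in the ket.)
-0.6601i|1001⟩ + 0.4749i|1100⟩ - 0.4494|1101⟩ + 0.3698i|1110⟩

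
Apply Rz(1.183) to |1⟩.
(0.8301 + 0.5576i)|1⟩

Rz(1.183) = [[e^(−iθ/2), 0], [0, e^(iθ/2)]] with e^(±iθ/2) = cos(θ/2) ± i·sin(θ/2); θ = 1.183, cos(θ/2) ≈ 0.830105, sin(θ/2) ≈ 0.557607.
With a = amp(|0⟩) = 0 and b = amp(|1⟩) = 1:
new amp(|0⟩) = (0.830105 - 0.557607i)·a = 0
new amp(|1⟩) = (0.830105 + 0.557607i)·b = (0.8301 + 0.5576i)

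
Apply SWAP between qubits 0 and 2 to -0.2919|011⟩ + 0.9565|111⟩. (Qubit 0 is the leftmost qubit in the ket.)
-0.2919|110⟩ + 0.9565|111⟩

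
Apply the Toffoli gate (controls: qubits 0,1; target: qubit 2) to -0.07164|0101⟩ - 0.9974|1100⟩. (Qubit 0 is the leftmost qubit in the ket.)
-0.07164|0101⟩ - 0.9974|1110⟩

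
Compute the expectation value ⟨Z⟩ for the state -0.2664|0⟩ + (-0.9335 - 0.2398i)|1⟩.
-0.858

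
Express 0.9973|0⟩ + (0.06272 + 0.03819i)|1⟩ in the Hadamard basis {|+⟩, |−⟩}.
(0.7495 + 0.027i)|+⟩ + (0.6608 - 0.027i)|−⟩

With |ψ⟩ = α|0⟩ + β|1⟩, the Hadamard-basis coefficients are ⟨+|ψ⟩ = (α + β)/√2 and ⟨−|ψ⟩ = (α − β)/√2.
Here α = 0.9973, β = (0.06272 + 0.03819i): (α + β)/√2 = (0.7495 + 0.027i), (α − β)/√2 = (0.6608 - 0.027i).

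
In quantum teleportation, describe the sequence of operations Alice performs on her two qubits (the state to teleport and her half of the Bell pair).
CNOT (state → Bell), then H on state qubit, then measure both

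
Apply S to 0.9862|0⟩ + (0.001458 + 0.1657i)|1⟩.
0.9862|0⟩ + (-0.1657 + 0.001458i)|1⟩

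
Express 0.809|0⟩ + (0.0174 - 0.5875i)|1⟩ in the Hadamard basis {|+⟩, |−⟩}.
(0.5844 - 0.4154i)|+⟩ + (0.5597 + 0.4154i)|−⟩

With |ψ⟩ = α|0⟩ + β|1⟩, the Hadamard-basis coefficients are ⟨+|ψ⟩ = (α + β)/√2 and ⟨−|ψ⟩ = (α − β)/√2.
Here α = 0.809, β = (0.0174 - 0.5875i): (α + β)/√2 = (0.5844 - 0.4154i), (α − β)/√2 = (0.5597 + 0.4154i).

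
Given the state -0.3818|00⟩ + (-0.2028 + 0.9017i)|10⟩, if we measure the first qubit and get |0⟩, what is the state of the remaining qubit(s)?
-|0⟩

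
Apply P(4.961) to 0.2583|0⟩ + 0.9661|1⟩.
0.2583|0⟩ + (0.2377 - 0.9364i)|1⟩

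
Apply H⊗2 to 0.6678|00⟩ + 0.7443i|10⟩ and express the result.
(0.3339 + 0.3722i)|00⟩ + (0.3339 + 0.3722i)|01⟩ + (0.3339 - 0.3722i)|10⟩ + (0.3339 - 0.3722i)|11⟩

H⊗2 gives amp(|y⟩) = (1/2) Σ_x (−1)^(x·y) amp(|x⟩), where x·y is the number of positions in which both x and y have a 1.
|00⟩: (0.6678 + 0.7443i)/2 = (0.3339 + 0.3722i)
|01⟩: (0.6678 + 0.7443i)/2 = (0.3339 + 0.3722i)
|10⟩: (0.6678 - 0.7443i)/2 = (0.3339 - 0.3722i)
|11⟩: (0.6678 - 0.7443i)/2 = (0.3339 - 0.3722i)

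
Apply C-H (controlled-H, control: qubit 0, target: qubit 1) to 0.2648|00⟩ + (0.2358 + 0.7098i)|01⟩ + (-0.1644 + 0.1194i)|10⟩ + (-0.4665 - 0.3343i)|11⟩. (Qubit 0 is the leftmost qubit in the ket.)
0.2648|00⟩ + (0.2358 + 0.7098i)|01⟩ + (-0.4461 - 0.152i)|10⟩ + (0.2136 + 0.3208i)|11⟩

C-H leaves the control-|0⟩ kets |00⟩, |01⟩ unchanged and applies H to qubit 1 on the control-|1⟩ pair (|10⟩, |11⟩).
H = [[1/√2, 1/√2], [1/√2, -1/√2]].
With a = amp(|10⟩) = (-0.1644 + 0.1194i) and b = amp(|11⟩) = (-0.4665 - 0.3343i):
new amp(|10⟩) = (1/√2)·a + (1/√2)·b = (-0.4461 - 0.152i)
new amp(|11⟩) = (1/√2)·a + (-1/√2)·b = (0.2136 + 0.3208i)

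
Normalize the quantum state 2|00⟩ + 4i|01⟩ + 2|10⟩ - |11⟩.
0.4|00⟩ + 0.8i|01⟩ + 0.4|10⟩ - 0.2|11⟩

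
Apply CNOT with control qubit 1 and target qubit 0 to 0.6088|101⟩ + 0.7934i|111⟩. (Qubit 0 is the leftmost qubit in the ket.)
0.7934i|011⟩ + 0.6088|101⟩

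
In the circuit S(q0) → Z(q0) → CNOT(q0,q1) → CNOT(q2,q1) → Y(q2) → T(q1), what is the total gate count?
6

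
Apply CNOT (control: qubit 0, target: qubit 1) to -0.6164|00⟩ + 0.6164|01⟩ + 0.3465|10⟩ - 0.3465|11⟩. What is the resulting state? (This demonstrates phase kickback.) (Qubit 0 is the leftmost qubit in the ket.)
-0.6164|00⟩ + 0.6164|01⟩ - 0.3465|10⟩ + 0.3465|11⟩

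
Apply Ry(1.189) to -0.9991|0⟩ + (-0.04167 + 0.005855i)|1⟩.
(-0.8043 - 0.003279i)|0⟩ + (-0.5941 + 0.00485i)|1⟩

Ry(1.189) = [[cos(θ/2), −sin(θ/2)], [sin(θ/2), cos(θ/2)]]; θ = 1.189, cos(θ/2) ≈ 0.828429, sin(θ/2) ≈ 0.560095.
With a = amp(|0⟩) = -0.9991 and b = amp(|1⟩) = (-0.04167 + 0.005855i):
new amp(|0⟩) = (0.828429)·a + (-0.560095)·b = (-0.8043 - 0.003279i)
new amp(|1⟩) = (0.560095)·a + (0.828429)·b = (-0.5941 + 0.00485i)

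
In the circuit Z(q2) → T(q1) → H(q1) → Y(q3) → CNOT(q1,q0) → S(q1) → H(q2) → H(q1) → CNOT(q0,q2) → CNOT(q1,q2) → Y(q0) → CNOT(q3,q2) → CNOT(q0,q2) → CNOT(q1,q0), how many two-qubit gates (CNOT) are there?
6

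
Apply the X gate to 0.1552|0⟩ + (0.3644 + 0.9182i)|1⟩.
(0.3644 + 0.9182i)|0⟩ + 0.1552|1⟩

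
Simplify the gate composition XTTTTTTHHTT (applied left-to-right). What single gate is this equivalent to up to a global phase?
X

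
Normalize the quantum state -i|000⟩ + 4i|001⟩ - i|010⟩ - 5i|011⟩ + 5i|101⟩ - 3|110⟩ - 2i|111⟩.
-0.1111i|000⟩ + 0.4444i|001⟩ - 0.1111i|010⟩ - 0.5556i|011⟩ + 0.5556i|101⟩ - 0.3333|110⟩ - 0.2222i|111⟩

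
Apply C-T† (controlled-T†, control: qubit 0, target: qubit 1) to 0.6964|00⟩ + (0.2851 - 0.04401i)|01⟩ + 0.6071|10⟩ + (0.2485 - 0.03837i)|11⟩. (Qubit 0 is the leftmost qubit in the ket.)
0.6964|00⟩ + (0.2851 - 0.04401i)|01⟩ + 0.6071|10⟩ + (0.1486 - 0.2028i)|11⟩

C-T† leaves the control-|0⟩ kets |00⟩, |01⟩ unchanged and applies T† to qubit 1 on the control-|1⟩ pair (|10⟩, |11⟩).
T† = [[1, 0], [0, (1/√2 - (1/√2)i)]].
With a = amp(|10⟩) = 0.6071 and b = amp(|11⟩) = (0.2485 - 0.03837i):
new amp(|10⟩) = (1)·a = 0.6071
new amp(|11⟩) = (1/√2 - (1/√2)i)·b = (0.1486 - 0.2028i)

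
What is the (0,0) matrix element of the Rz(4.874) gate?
(-0.7619 - 0.6477i)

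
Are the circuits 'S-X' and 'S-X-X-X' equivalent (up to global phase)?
Yes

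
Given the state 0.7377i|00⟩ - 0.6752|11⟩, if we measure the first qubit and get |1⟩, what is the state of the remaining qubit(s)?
-|1⟩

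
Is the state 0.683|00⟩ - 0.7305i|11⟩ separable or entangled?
Entangled

Writing the state as a|00⟩ + b|01⟩ + c|10⟩ + d|11⟩, it is a product state iff ad − bc = 0.
Here (a, b, c, d) = (0.683, 0, 0, -0.7305i): ad − bc = (0.683)(-0.7305i) − (0)(0) = -0.4989i ≠ 0, so the state is entangled.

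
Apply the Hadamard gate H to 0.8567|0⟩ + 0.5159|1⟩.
0.9706|0⟩ + 0.241|1⟩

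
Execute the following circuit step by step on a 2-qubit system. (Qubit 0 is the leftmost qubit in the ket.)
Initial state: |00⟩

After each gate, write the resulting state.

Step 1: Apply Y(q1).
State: i|01⟩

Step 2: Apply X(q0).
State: i|11⟩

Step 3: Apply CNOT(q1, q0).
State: i|01⟩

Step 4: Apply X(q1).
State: i|00⟩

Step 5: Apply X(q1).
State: i|01⟩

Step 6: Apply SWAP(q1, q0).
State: i|10⟩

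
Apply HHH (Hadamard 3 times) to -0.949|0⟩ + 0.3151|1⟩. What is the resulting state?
-0.4482|0⟩ - 0.8939|1⟩

H² = I, so H^3 = H: a single Hadamard. With (a, b) = (-0.949, 0.3151), H gives ((a + b)/√2, (a − b)/√2) = (-0.4482, -0.8939).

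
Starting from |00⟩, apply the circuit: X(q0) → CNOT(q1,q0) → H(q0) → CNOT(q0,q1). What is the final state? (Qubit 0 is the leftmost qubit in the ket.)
1/√2|00⟩ - 1/√2|11⟩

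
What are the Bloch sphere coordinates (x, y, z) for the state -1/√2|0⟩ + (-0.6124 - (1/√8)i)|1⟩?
(0.8661, 1/2, -0.00003376)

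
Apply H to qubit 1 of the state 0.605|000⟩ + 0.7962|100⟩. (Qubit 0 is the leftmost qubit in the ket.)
0.4278|000⟩ + 0.4278|010⟩ + 0.563|100⟩ + 0.563|110⟩

H on qubit 1 mixes each pair of kets that differ only in qubit 1: amplitudes (a, b) of (|…0…⟩, |…1…⟩) become ((a + b)/√2, (a − b)/√2). Kets absent from the input have amplitude 0.
(|000⟩, |010⟩): (a, b) = (0.605, 0) → (0.4278, 0.4278)
(|100⟩, |110⟩): (a, b) = (0.7962, 0) → (0.563, 0.563)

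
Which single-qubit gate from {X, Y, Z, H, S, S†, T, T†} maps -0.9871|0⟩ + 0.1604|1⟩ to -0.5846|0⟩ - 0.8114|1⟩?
H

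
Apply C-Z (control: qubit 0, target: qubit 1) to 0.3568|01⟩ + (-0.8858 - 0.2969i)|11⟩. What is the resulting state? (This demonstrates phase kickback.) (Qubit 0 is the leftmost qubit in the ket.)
0.3568|01⟩ + (0.8858 + 0.2969i)|11⟩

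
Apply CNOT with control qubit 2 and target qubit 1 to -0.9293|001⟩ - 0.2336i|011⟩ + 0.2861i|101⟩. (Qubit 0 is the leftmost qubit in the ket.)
-0.2336i|001⟩ - 0.9293|011⟩ + 0.2861i|111⟩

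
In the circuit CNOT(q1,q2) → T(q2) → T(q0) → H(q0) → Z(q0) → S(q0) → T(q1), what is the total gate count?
7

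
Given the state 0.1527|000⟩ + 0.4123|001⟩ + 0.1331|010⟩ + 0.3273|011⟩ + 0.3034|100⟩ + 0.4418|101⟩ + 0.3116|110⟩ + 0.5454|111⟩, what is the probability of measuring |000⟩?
0.02332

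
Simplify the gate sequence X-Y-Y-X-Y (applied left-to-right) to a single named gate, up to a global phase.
Y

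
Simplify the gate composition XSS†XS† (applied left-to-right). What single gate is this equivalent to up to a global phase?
S†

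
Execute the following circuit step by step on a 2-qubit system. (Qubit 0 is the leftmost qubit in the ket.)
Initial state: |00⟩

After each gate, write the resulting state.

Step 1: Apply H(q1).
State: 1/√2|00⟩ + 1/√2|01⟩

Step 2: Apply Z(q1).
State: 1/√2|00⟩ - 1/√2|01⟩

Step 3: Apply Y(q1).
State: (1/√2)i|00⟩ + (1/√2)i|01⟩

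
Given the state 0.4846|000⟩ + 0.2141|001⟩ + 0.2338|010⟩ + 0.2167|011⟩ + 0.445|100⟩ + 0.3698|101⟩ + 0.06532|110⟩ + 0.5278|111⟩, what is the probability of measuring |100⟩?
0.198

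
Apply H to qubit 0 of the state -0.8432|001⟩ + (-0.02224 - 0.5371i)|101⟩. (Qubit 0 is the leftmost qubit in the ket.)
(-0.612 - 0.3798i)|001⟩ + (-0.5805 + 0.3798i)|101⟩

H on qubit 0 mixes each pair of kets that differ only in qubit 0: amplitudes (a, b) of (|…0…⟩, |…1…⟩) become ((a + b)/√2, (a − b)/√2). Kets absent from the input have amplitude 0.
(|001⟩, |101⟩): (a, b) = (-0.8432, (-0.02224 - 0.5371i)) → ((-0.612 - 0.3798i), (-0.5805 + 0.3798i))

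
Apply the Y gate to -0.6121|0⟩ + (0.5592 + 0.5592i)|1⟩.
(0.5592 - 0.5592i)|0⟩ - 0.6121i|1⟩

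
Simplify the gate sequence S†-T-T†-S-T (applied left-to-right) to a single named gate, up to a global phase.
T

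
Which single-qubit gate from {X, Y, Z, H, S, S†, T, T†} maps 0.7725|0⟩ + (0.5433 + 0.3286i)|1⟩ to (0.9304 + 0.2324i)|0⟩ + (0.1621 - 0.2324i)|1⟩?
H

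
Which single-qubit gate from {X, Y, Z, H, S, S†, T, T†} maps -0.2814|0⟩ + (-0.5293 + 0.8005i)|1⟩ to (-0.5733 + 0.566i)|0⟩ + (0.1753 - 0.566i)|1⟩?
H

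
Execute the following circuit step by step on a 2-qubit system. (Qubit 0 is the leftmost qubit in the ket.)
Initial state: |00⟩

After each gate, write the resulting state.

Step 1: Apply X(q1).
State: |01⟩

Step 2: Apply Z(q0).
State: |01⟩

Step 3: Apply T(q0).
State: |01⟩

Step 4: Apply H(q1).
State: 1/√2|00⟩ - 1/√2|01⟩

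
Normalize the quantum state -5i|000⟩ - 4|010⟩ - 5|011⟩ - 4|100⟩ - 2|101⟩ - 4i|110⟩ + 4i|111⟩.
-0.4603i|000⟩ - 0.3682|010⟩ - 0.4603|011⟩ - 0.3682|100⟩ - 0.1841|101⟩ - 0.3682i|110⟩ + 0.3682i|111⟩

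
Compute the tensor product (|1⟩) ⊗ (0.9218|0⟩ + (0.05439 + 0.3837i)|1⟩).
0.9218|10⟩ + (0.05439 + 0.3837i)|11⟩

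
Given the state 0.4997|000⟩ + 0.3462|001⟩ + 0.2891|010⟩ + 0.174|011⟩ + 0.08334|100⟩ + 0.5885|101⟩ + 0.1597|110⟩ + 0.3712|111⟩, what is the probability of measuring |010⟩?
0.08358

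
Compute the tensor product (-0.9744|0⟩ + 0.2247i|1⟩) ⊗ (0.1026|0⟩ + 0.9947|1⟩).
-0.09997|00⟩ - 0.9692|01⟩ + 0.02305i|10⟩ + 0.2235i|11⟩

amp(|b₁b₂…⟩) = product of the factor amplitudes for bits b₁, b₂, …; only kets whose every factor amplitude is nonzero survive.
|00⟩: (-0.9744)(0.1026) = -0.09997
|01⟩: (-0.9744)(0.9947) = -0.9692
|10⟩: (0.2247i)(0.1026) = 0.02305i
|11⟩: (0.2247i)(0.9947) = 0.2235i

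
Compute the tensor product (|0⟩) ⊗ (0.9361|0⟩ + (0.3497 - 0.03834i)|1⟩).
0.9361|00⟩ + (0.3497 - 0.03834i)|01⟩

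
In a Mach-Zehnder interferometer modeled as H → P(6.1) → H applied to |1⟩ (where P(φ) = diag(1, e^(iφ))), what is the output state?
(0.008366 + 0.09108i)|0⟩ + (0.9916 - 0.09108i)|1⟩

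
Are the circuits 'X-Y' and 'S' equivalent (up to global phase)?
No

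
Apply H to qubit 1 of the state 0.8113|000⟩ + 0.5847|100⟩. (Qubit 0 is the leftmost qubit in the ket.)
0.5737|000⟩ + 0.5737|010⟩ + 0.4134|100⟩ + 0.4134|110⟩

H on qubit 1 mixes each pair of kets that differ only in qubit 1: amplitudes (a, b) of (|…0…⟩, |…1…⟩) become ((a + b)/√2, (a − b)/√2). Kets absent from the input have amplitude 0.
(|000⟩, |010⟩): (a, b) = (0.8113, 0) → (0.5737, 0.5737)
(|100⟩, |110⟩): (a, b) = (0.5847, 0) → (0.4134, 0.4134)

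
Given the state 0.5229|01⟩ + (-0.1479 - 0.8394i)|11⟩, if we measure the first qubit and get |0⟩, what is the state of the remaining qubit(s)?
|1⟩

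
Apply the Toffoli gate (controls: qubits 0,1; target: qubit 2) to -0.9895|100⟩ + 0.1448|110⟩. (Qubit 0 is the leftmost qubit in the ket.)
-0.9895|100⟩ + 0.1448|111⟩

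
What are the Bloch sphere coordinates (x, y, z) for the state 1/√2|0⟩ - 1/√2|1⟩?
(-1, 0, 0)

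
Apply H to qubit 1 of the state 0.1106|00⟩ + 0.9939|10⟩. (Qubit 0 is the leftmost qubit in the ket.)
0.07821|00⟩ + 0.07821|01⟩ + 0.7028|10⟩ + 0.7028|11⟩

H on qubit 1 mixes each pair of kets that differ only in qubit 1: amplitudes (a, b) of (|…0…⟩, |…1…⟩) become ((a + b)/√2, (a − b)/√2). Kets absent from the input have amplitude 0.
(|00⟩, |01⟩): (a, b) = (0.1106, 0) → (0.07821, 0.07821)
(|10⟩, |11⟩): (a, b) = (0.9939, 0) → (0.7028, 0.7028)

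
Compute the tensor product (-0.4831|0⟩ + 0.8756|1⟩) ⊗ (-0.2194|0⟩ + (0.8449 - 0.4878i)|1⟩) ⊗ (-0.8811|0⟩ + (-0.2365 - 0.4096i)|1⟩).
-0.09339|000⟩ + (-0.02507 - 0.04341i)|001⟩ + (0.3596 - 0.2076i)|010⟩ + (0.1931 + 0.1115i)|011⟩ + 0.1693|100⟩ + (0.04543 + 0.07869i)|101⟩ + (-0.6518 + 0.3763i)|110⟩ + (-0.3499 - 0.202i)|111⟩

amp(|b₁b₂…⟩) = product of the factor amplitudes for bits b₁, b₂, …; only kets whose every factor amplitude is nonzero survive.
|000⟩: (-0.4831)(-0.2194)(-0.8811) = -0.09339
|001⟩: (-0.4831)(-0.2194)(-0.2365 - 0.4096i) = (-0.02507 - 0.04341i)
|010⟩: (-0.4831)(0.8449 - 0.4878i)(-0.8811) = (0.3596 - 0.2076i)
|011⟩: (-0.4831)(0.8449 - 0.4878i)(-0.2365 - 0.4096i) = (0.1931 + 0.1115i)
|100⟩: (0.8756)(-0.2194)(-0.8811) = 0.1693
|101⟩: (0.8756)(-0.2194)(-0.2365 - 0.4096i) = (0.04543 + 0.07869i)
|110⟩: (0.8756)(0.8449 - 0.4878i)(-0.8811) = (-0.6518 + 0.3763i)
|111⟩: (0.8756)(0.8449 - 0.4878i)(-0.2365 - 0.4096i) = (-0.3499 - 0.202i)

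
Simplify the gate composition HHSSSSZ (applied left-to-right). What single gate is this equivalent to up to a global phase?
Z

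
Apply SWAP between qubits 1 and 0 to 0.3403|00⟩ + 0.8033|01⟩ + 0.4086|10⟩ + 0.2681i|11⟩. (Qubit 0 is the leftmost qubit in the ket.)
0.3403|00⟩ + 0.4086|01⟩ + 0.8033|10⟩ + 0.2681i|11⟩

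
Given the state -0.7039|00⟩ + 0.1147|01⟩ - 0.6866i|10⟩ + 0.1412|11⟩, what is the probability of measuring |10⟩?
0.4714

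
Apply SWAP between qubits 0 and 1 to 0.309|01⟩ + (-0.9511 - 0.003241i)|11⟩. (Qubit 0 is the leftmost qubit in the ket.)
0.309|10⟩ + (-0.9511 - 0.003241i)|11⟩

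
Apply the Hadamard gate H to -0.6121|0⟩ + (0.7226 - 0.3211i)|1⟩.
(0.07814 - 0.2271i)|0⟩ + (-0.9438 + 0.2271i)|1⟩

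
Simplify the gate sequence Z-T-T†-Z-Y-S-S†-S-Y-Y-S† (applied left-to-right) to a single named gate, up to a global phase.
Y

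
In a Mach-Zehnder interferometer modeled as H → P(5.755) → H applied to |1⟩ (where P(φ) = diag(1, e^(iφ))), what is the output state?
(0.06814 + 0.252i)|0⟩ + (0.9319 - 0.252i)|1⟩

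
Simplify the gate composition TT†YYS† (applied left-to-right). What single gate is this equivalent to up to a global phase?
S†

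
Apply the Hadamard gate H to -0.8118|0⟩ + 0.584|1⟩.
-0.1611|0⟩ - 0.987|1⟩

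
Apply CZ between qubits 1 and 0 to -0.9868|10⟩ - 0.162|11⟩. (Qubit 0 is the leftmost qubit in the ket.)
-0.9868|10⟩ + 0.162|11⟩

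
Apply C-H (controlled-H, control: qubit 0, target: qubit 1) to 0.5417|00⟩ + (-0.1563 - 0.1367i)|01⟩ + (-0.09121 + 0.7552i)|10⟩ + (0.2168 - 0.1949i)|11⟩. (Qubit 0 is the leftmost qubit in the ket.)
0.5417|00⟩ + (-0.1563 - 0.1367i)|01⟩ + (0.08881 + 0.3962i)|10⟩ + (-0.2178 + 0.6718i)|11⟩

C-H leaves the control-|0⟩ kets |00⟩, |01⟩ unchanged and applies H to qubit 1 on the control-|1⟩ pair (|10⟩, |11⟩).
H = [[1/√2, 1/√2], [1/√2, -1/√2]].
With a = amp(|10⟩) = (-0.09121 + 0.7552i) and b = amp(|11⟩) = (0.2168 - 0.1949i):
new amp(|10⟩) = (1/√2)·a + (1/√2)·b = (0.08881 + 0.3962i)
new amp(|11⟩) = (1/√2)·a + (-1/√2)·b = (-0.2178 + 0.6718i)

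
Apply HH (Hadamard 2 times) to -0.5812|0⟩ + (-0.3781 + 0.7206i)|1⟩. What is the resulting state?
-0.5812|0⟩ + (-0.3781 + 0.7206i)|1⟩

H² = I, so an even number of Hadamards cancels: H^2 = I and the state is unchanged.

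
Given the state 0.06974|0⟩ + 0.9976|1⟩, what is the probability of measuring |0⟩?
0.004864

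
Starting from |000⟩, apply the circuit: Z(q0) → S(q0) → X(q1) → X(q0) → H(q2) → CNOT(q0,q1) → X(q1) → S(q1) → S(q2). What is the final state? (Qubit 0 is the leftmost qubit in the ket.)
(1/√2)i|110⟩ - 1/√2|111⟩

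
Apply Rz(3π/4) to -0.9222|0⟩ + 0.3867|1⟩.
(-0.3529 + 0.852i)|0⟩ + (0.148 + 0.3573i)|1⟩

Rz(3π/4) = [[e^(−iθ/2), 0], [0, e^(iθ/2)]] with e^(±iθ/2) = cos(θ/2) ± i·sin(θ/2); θ = 3π/4, cos(θ/2) ≈ 0.382683, sin(θ/2) ≈ 0.92388.
With a = amp(|0⟩) = -0.9222 and b = amp(|1⟩) = 0.3867:
new amp(|0⟩) = (0.382683 - 0.92388i)·a = (-0.3529 + 0.852i)
new amp(|1⟩) = (0.382683 + 0.92388i)·b = (0.148 + 0.3573i)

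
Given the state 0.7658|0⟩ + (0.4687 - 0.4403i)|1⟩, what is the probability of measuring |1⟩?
0.4135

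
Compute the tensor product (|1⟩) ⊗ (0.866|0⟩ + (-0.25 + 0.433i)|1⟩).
0.866|10⟩ + (-0.25 + 0.433i)|11⟩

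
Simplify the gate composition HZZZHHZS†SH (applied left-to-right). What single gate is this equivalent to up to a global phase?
I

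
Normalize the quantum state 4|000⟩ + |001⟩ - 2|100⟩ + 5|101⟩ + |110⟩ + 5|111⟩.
0.4714|000⟩ + 0.1179|001⟩ - 0.2357|100⟩ + 0.5893|101⟩ + 0.1179|110⟩ + 0.5893|111⟩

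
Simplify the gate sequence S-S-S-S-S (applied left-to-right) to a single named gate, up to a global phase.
S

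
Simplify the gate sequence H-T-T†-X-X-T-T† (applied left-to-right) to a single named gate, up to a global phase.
H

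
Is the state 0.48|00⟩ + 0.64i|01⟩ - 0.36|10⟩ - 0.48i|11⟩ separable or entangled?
Separable

Writing the state as a|00⟩ + b|01⟩ + c|10⟩ + d|11⟩, it is a product state iff ad − bc = 0.
Here (a, b, c, d) = (0.48, 0.64i, -0.36, -0.48i): ad − bc = (0.48)(-0.48i) − (0.64i)(-0.36) = 0, so the state is separable.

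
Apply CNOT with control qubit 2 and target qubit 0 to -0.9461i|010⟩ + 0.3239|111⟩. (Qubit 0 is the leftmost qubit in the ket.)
-0.9461i|010⟩ + 0.3239|011⟩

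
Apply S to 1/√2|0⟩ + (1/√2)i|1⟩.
1/√2|0⟩ - 1/√2|1⟩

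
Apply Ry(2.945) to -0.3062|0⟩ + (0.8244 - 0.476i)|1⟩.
(-0.8505 + 0.4737i)|0⟩ + (-0.2238 - 0.04671i)|1⟩

Ry(2.945) = [[cos(θ/2), −sin(θ/2)], [sin(θ/2), cos(θ/2)]]; θ = 2.945, cos(θ/2) ≈ 0.0981381, sin(θ/2) ≈ 0.995173.
With a = amp(|0⟩) = -0.3062 and b = amp(|1⟩) = (0.8244 - 0.476i):
new amp(|0⟩) = (0.0981381)·a + (-0.995173)·b = (-0.8505 + 0.4737i)
new amp(|1⟩) = (0.995173)·a + (0.0981381)·b = (-0.2238 - 0.04671i)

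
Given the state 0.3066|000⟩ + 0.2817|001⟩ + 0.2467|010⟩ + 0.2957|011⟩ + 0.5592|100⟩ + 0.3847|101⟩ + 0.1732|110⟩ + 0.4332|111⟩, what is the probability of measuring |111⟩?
0.1877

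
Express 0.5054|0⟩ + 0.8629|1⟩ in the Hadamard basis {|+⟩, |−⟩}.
0.9675|+⟩ - 0.2528|−⟩

With |ψ⟩ = α|0⟩ + β|1⟩, the Hadamard-basis coefficients are ⟨+|ψ⟩ = (α + β)/√2 and ⟨−|ψ⟩ = (α − β)/√2.
Here α = 0.5054, β = 0.8629: (α + β)/√2 = 0.9675, (α − β)/√2 = -0.2528.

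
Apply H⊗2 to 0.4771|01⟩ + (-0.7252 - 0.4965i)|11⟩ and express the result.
(-0.1241 - 0.2483i)|00⟩ + (0.1241 + 0.2483i)|01⟩ + (0.6012 + 0.2483i)|10⟩ + (-0.6012 - 0.2483i)|11⟩

H⊗2 gives amp(|y⟩) = (1/2) Σ_x (−1)^(x·y) amp(|x⟩), where x·y is the number of positions in which both x and y have a 1.
|00⟩: (0.4771 + (-0.7252 - 0.4965i))/2 = (-0.1241 - 0.2483i)
|01⟩: (-0.4771 - (-0.7252 - 0.4965i))/2 = (0.1241 + 0.2483i)
|10⟩: (0.4771 - (-0.7252 - 0.4965i))/2 = (0.6012 + 0.2483i)
|11⟩: (-0.4771 + (-0.7252 - 0.4965i))/2 = (-0.6012 - 0.2483i)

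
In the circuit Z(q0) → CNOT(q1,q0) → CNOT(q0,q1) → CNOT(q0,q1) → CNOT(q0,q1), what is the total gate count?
5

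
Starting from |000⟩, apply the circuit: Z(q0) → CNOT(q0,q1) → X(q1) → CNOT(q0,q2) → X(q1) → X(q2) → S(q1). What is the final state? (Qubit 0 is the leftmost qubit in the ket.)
|001⟩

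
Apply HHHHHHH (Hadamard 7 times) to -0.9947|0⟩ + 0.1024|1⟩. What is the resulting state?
-0.631|0⟩ - 0.7758|1⟩

H² = I, so H^7 = H: a single Hadamard. With (a, b) = (-0.9947, 0.1024), H gives ((a + b)/√2, (a − b)/√2) = (-0.631, -0.7758).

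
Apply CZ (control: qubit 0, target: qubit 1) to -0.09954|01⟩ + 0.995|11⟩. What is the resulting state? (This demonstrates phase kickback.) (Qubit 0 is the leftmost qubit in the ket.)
-0.09954|01⟩ - 0.995|11⟩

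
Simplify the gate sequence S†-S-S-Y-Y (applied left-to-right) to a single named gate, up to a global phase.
S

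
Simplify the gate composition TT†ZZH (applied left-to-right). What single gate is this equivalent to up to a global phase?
H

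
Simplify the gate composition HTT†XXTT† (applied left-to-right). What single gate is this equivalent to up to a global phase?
H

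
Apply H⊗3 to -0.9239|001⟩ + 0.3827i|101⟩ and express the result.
(-0.3266 + 0.1353i)|000⟩ + (0.3266 - 0.1353i)|001⟩ + (-0.3266 + 0.1353i)|010⟩ + (0.3266 - 0.1353i)|011⟩ + (-0.3266 - 0.1353i)|100⟩ + (0.3266 + 0.1353i)|101⟩ + (-0.3266 - 0.1353i)|110⟩ + (0.3266 + 0.1353i)|111⟩

H⊗3 gives amp(|y⟩) = (1/2√2) Σ_x (−1)^(x·y) amp(|x⟩), where x·y is the number of positions in which both x and y have a 1.
|000⟩: (-0.9239 + 0.3827i)/(2√2) = (-0.3266 + 0.1353i)
|001⟩: (0.9239 - 0.3827i)/(2√2) = (0.3266 - 0.1353i)
|010⟩: (-0.9239 + 0.3827i)/(2√2) = (-0.3266 + 0.1353i)
|011⟩: (0.9239 - 0.3827i)/(2√2) = (0.3266 - 0.1353i)
|100⟩: (-0.9239 - 0.3827i)/(2√2) = (-0.3266 - 0.1353i)
|101⟩: (0.9239 + 0.3827i)/(2√2) = (0.3266 + 0.1353i)
|110⟩: (-0.9239 - 0.3827i)/(2√2) = (-0.3266 - 0.1353i)
|111⟩: (0.9239 + 0.3827i)/(2√2) = (0.3266 + 0.1353i)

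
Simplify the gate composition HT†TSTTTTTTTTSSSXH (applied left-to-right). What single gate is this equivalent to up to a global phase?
Z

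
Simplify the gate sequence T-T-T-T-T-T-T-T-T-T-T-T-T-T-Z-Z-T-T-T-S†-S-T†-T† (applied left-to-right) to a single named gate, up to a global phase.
T†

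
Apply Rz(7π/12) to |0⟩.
(0.6088 - 0.7934i)|0⟩

Rz(7π/12) = [[e^(−iθ/2), 0], [0, e^(iθ/2)]] with e^(±iθ/2) = cos(θ/2) ± i·sin(θ/2); θ = 7π/12, cos(θ/2) ≈ 0.608761, sin(θ/2) ≈ 0.793353.
With a = amp(|0⟩) = 1 and b = amp(|1⟩) = 0:
new amp(|0⟩) = (0.608761 - 0.793353i)·a = (0.6088 - 0.7934i)
new amp(|1⟩) = (0.608761 + 0.793353i)·b = 0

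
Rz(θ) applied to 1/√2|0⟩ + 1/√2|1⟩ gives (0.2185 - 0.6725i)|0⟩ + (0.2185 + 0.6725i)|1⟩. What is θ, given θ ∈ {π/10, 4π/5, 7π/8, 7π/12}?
4π/5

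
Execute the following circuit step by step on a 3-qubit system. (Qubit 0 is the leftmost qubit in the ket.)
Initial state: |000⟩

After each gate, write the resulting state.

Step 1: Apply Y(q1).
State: i|010⟩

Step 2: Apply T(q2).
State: i|010⟩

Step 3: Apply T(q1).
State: (-1/√2 + (1/√2)i)|010⟩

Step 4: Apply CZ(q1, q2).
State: (-1/√2 + (1/√2)i)|010⟩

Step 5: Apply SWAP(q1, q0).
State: (-1/√2 + (1/√2)i)|100⟩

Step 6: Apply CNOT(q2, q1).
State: (-1/√2 + (1/√2)i)|100⟩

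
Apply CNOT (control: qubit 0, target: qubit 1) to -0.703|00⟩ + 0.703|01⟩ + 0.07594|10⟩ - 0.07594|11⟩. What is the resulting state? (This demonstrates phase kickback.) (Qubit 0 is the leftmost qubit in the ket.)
-0.703|00⟩ + 0.703|01⟩ - 0.07594|10⟩ + 0.07594|11⟩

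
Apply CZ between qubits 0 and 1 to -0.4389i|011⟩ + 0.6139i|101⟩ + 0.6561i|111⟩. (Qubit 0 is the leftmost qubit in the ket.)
-0.4389i|011⟩ + 0.6139i|101⟩ - 0.6561i|111⟩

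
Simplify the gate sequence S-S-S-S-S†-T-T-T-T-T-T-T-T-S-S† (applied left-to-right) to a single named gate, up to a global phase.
S†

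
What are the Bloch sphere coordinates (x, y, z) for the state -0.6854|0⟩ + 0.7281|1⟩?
(-0.9981, 0, -0.06036)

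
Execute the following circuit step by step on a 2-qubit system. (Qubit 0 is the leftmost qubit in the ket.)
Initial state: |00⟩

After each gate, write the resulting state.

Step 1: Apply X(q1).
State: |01⟩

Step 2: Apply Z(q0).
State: |01⟩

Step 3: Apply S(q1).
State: i|01⟩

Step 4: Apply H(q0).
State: (1/√2)i|01⟩ + (1/√2)i|11⟩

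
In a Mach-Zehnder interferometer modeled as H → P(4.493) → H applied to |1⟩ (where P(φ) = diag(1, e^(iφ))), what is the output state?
(0.6088 + 0.488i)|0⟩ + (0.3912 - 0.488i)|1⟩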